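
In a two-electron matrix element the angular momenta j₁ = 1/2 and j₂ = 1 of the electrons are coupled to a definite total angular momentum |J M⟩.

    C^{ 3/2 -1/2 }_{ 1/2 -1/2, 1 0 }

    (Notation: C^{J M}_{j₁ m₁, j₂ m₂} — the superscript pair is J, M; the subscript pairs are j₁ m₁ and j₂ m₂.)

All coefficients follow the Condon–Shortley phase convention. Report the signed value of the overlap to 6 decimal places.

+0.816497

j₁+j₂−J=0  J+j₁−j₂=1  J−j₁+j₂=2  j₁+j₂+J+1=4
(j₁±m₁, j₂±m₂, J±M) = (0,1,1,1,1,2)
P² = 2/3
sum k=0..0:
  [0] +1/1 = 1
S = 1
C² = P²·S² = 2/3 ; C = +0.816497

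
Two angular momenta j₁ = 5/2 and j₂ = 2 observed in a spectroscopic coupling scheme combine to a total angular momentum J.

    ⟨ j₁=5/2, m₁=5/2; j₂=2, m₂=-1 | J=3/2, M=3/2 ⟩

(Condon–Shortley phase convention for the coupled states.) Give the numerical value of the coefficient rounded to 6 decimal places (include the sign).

+0.534522

triangle: 3!·2!·1!/7! = 12/5040
(j±m)!: 5!·0!·1!·3!·3!·0! = 4320
prefactor² = (2J+1)·Δ·N² = 288/7
  k=0: +1/(0!·3!·0!·1!·2!·0!) = 1/12
Σ = 1/12  ⇒  CG² = 288/7·(1/12)² = 2/7
CG = +√(2/7) = +0.534522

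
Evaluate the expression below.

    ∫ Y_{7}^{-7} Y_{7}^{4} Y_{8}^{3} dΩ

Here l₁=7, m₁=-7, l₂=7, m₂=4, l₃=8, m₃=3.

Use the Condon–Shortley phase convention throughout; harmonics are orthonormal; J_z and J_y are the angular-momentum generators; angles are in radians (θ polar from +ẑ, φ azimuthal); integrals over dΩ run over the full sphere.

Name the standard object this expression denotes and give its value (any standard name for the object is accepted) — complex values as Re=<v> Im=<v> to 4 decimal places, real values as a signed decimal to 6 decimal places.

Gaunt coefficient, +0.138042

This is a Gaunt coefficient — the integral of a triple product of spherical harmonics over the sphere.
Rules hold: Σm=0, L=22 even, 0≤8≤14.
N = 15·15·17 = 3825
Δ = 6!·8!·8!/23! = 1/22086194130
Racah Σ t=0..6: t=0:+1/18289152000 t=1:−1/248832000 t=2:+1/24883200 t=3:−1/11943936 t=4:+1/24883200 t=5:−1/248832000 t=6:+1/18289152000 = -11/975421440
⇒ 3j(7 7 8; 0 0 0)² = 1750/289731, sgn -1
Racah Σ t=6..6: t=6:+1/20901888000 = 1/20901888000
⇒ 3j(7 7 8; -7 4 3)² = 77/7429, sgn -1
4πI² = N·(3j₀)²·(3jₘ)² = 10106250/42204149
I = +1·√(0.239461/4π) = 0.13804240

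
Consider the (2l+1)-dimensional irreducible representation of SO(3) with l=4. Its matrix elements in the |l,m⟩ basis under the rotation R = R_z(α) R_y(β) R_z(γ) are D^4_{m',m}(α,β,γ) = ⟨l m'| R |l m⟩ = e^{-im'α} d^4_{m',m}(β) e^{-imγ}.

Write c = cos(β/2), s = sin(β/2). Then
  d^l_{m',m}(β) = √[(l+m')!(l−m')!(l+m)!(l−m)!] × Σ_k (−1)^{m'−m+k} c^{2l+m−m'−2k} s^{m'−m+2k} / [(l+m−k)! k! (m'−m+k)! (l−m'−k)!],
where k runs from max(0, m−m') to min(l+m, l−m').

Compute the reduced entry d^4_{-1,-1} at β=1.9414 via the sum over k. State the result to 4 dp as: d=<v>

d=0.0868

d^4_{-1,-1}(β=1.9414) via the finite sum:
c=cos(1.941400/2)=0.564722, s=sin(1.941400/2)=0.825281; N=√[6·120·6·120]=720.000000
The bounds max(0,m−m')=0 and min(l+m,l−m')=3 give 4 terms
  k=0: (−1)^0·720.0000/(720)·0.5647^8·0.8253^0 = +0.010344
  k=1: (−1)^1·720.0000/(48)·0.5647^6·0.8253^2 = -0.331362
  k=2: (−1)^2·720.0000/(24)·0.5647^4·0.8253^4 = +1.415363
  k=3: (−1)^3·720.0000/(72)·0.5647^2·0.8253^6 = -1.007584
d^4_{-1,-1}(1.9414) = +0.010344 -0.331362 +1.415363 -1.007584 = +0.086761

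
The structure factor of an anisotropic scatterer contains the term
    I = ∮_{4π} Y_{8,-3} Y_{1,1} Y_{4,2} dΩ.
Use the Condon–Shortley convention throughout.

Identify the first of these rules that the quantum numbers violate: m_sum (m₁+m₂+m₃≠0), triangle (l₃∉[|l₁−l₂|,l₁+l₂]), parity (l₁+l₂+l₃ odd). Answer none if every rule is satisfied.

triangle

m₁+m₂+m₃ = -3 + 1 + 2 = 0  ✓
triangle: need |l₁−l₂| ≤ l₃ ≤ l₁+l₂ = [7,9]; l₃=4 is outside  ✗
parity: l₁+l₂+l₃ = 13 is odd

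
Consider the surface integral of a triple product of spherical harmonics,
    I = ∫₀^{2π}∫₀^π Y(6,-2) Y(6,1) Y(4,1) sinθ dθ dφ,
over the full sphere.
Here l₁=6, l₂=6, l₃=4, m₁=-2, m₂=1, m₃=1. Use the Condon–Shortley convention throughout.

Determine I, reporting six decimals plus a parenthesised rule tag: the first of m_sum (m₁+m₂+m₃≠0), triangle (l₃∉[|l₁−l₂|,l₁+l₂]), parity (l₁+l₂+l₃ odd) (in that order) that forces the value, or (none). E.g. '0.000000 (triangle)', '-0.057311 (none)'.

0.113069 (none)

Checks pass: Σm=0; 16 even; l₃=4∈[0,12].
(2·6+1)(2·6+1)(2·4+1) = 1521
Δ: 8! 4! 4! / 17! → 1/15315300
sum: t=2:+1/829440 t=3:−1/25920 t=4:+1/9216 t=5:−1/25920 t=6:+1/829440 = 7/207360
3j²(6 6 4; 0 0 0) = Δ·Π!·Σ² = 28/2431  (sign +1)
sum: t=4:+1/82944 t=5:−1/17280 t=6:+1/34560 t=7:−1/725760 = -53/2903040
3j²(6 6 4; -2 1 1) = Δ·Π!·Σ² = 2809/306306  (sign +1)
combine: 4πI² = 1521·28/2431·2809/306306 = 5618/34969
take √, sign +1: I = 0.11306920
No selection rule forces the value: the integral is nonzero (none).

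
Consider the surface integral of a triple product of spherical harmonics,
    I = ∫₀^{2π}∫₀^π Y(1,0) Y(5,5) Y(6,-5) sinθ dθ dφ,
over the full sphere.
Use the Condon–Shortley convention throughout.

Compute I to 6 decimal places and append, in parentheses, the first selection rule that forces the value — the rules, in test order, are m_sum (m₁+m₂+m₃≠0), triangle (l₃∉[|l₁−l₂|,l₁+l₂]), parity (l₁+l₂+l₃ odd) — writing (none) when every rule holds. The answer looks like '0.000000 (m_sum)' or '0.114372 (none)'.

-0.135514 (none)

m-sum 0 ✓  L=12 even ✓  4≤6≤6 ✓
Π(2lᵢ+1) = 3×11×13 = 429
triangle coeff Δ(1,5,6) = 1/858
Σ_t [0,0]: t=0:+1/14400 = 1/14400
(3j)²=6/143 [(1 5 6; 0 0 0)], sign=+1
Σ_t [0,0]: t=0:+1/3628800 = 1/3628800
(3j)²=1/78 [(1 5 6; 0 5 -5)], sign=-1
⇒ 4πI² = 3/13
I = (-1)√(3/13/(4π)) = -0.13551395
No selection rule forces the value: the integral is nonzero (none).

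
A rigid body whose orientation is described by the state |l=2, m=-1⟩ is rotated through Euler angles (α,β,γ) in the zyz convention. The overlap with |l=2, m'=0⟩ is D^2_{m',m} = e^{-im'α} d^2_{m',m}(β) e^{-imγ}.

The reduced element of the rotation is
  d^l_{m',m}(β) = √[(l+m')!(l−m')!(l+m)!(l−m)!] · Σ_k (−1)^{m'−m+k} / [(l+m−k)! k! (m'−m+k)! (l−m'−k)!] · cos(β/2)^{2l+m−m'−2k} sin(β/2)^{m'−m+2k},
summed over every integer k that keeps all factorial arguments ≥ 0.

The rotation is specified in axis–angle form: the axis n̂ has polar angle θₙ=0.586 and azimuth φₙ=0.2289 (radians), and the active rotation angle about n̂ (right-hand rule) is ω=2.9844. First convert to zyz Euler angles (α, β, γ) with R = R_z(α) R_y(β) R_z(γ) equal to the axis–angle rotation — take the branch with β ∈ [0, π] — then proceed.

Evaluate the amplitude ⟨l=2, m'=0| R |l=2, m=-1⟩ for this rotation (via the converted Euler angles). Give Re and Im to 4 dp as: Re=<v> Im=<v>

Axis–angle → zyz. n̂ = (sinθₙcosφₙ, sinθₙsinφₙ, cosθₙ) = (+0.538608, +0.125487, +0.833159), ω = 2.9844.
R = I cosω + sinω [n̂]ₓ + (1−cosω) n̂n̂ᵀ gives
  R = [-0.411051, +0.003915, +0.911604; +0.264771, -0.956371, +0.123495; +0.872315, +0.292129, +0.392080]
β = atan2(√(R₁₃²+R₂₃²), R₃₃) = 1.167904; α = atan2(R₂₃, R₁₃) mod 2π = 0.134650; γ = atan2(R₃₂, −R₃₁) mod 2π = 2.818443
First d^2_{0,-1}(β=1.1679), then the phase factors e^{-i(0)α} and e^{-i(-1)γ}:
With c≡cos(β/2)=0.834290 and s≡sin(β/2)=0.551326, N=[2·2·1·6]^{1/2}=4.898979
The bounds max(0,m−m')=0 and min(l+m,l−m')=1 give 2 terms
  k=0: (−1)^1·4.8990/(2)·0.8343^3·0.5513^1 = -0.784215
  k=1: (−1)^2·4.8990/(2)·0.8343^1·0.5513^3 = +0.342466
d^2_{0,-1}(1.1679) = -0.784215 +0.342466 = -0.441749
Attach z-rotation phases: D = e^{-i(0)(0.1347)}·(-0.441749)·e^{-i(-1)(2.8184)} = +0.418884-0.140280i

Re=0.4189 Im=-0.1403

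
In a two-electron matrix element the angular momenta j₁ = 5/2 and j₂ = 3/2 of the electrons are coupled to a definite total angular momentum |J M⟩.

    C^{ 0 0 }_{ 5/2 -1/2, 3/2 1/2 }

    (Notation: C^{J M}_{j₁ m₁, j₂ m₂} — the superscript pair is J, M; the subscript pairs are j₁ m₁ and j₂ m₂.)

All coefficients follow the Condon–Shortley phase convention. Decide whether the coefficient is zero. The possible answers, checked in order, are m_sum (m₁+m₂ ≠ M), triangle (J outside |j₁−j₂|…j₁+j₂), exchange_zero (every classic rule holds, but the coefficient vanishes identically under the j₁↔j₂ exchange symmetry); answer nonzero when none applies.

triangle

m-sum: m₁+m₂ = -1/2+1/2 = 0, M = 0  ✓
triangle: need |j₁−j₂| ≤ J ≤ j₁+j₂, i.e. J ∈ [1, 4]; J = 0 is outside ✗ ⇒ coefficient is 0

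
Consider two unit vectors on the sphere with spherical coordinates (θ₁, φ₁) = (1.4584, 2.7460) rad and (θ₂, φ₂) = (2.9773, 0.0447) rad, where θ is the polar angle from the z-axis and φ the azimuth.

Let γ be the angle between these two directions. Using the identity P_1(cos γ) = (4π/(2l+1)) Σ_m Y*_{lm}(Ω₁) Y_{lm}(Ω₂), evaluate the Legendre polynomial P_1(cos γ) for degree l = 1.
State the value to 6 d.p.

-0.257672

Addition theorem: P_1(cos γ) = (4π/3) Σ_m Y*_{lm}(Ω₁) Y_{lm}(Ω₂), m = −1…1:
  [-1]  conj(Y_{1,-1})(Ω₁) = -0.316799+0.132298i ; Y_{1,-1}(Ω₂) = +0.056451-0.002525i ; Δ = -0.017549+0.008268i
  [+0]  conj(Y_{1,0})(Ω₁) = +0.054802-0.000000i ; Y_{1,0}(Ω₂) = -0.482023+0.000000i ; Δ = -0.026416+0.000000i
  [+1]  conj(Y_{1,1})(Ω₁) = +0.316799+0.132298i ; Y_{1,1}(Ω₂) = -0.056451-0.002525i ; Δ = -0.017549-0.008268i
Total Σ_m = -0.061515+0.000000i. Multiply by 4.188790: -0.257672+0.000000i. P_1(cos γ) = -0.257672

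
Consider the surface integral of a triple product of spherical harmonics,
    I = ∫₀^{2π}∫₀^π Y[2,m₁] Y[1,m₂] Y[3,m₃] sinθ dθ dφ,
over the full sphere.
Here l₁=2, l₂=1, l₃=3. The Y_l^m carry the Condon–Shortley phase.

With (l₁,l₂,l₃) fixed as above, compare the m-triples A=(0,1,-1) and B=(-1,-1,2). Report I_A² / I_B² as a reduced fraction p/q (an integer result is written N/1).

Shared (l₁,l₂,l₃)=(2,1,3): N and (l;000)² cancel in I_A²/I_B².
A: Δ = 0!·4!·2!/7! = 1/105; Racah Σ t=0..0: t=0:+1/8 = 1/8; ⇒ 3j(2 1 3; 0 1 -1)² = 2/35, sgn +1
B: Δ = 0!·4!·2!/7! = 1/105; Racah Σ t=0..0: t=0:+1/12 = 1/12; ⇒ 3j(2 1 3; -1 -1 2)² = 2/21, sgn -1
I_A²/I_B² = (2/35)/(2/21) = 3/5

3/5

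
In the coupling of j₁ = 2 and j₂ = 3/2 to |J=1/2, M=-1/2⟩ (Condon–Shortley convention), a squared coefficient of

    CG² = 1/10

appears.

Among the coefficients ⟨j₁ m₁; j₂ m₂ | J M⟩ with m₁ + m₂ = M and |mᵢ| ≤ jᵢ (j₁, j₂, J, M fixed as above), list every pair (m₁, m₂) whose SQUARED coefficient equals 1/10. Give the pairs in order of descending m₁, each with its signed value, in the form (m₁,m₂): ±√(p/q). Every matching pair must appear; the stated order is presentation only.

(1,-3/2): +√(1/10)

Admissible pairs with m₁+m₂ = M = -1/2: (-2,3/2), (-1,1/2), (0,-1/2), (1,-3/2)
  (m₁,m₂)=(1,-3/2): CG² = 1/10, CG = +√(1/10)   ← matches the target
  (m₁,m₂)=(0,-1/2): CG² = 1/5, CG = −√(1/5)
  (m₁,m₂)=(-1,1/2): CG² = 3/10, CG = +√(3/10)
  (m₁,m₂)=(-2,3/2): CG² = 2/5, CG = −√(2/5)
Pairs with CG² = 1/10: (1,-3/2): +√(1/10)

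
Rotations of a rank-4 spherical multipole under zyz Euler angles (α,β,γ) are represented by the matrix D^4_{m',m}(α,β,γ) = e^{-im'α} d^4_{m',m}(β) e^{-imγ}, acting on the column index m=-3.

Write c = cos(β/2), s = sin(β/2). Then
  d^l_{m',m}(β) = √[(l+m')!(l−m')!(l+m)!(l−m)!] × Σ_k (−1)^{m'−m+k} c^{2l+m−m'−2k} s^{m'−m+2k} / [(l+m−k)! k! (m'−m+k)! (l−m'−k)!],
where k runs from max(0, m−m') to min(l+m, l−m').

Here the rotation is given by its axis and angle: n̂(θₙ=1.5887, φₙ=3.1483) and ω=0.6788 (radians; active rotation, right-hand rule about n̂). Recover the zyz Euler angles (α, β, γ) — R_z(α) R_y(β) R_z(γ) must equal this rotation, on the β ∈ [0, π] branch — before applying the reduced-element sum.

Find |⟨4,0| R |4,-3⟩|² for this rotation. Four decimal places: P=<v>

Axis–angle → zyz. n̂ = (sinθₙcosφₙ, sinθₙsinφₙ, cosθₙ) = (-0.999817, -0.006706, -0.017903), ω = 0.6788.
R = I cosω + sinω [n̂]ₓ + (1−cosω) n̂n̂ᵀ gives
  R = [+0.999919, +0.012727, -0.000243; -0.009754, +0.778337, +0.627771; +0.008178, -0.627718, +0.778398]
β = atan2(√(R₁₃²+R₂₃²), R₃₃) = 0.678687; α = atan2(R₂₃, R₁₃) mod 2π = 1.571183; γ = atan2(R₃₂, −R₃₁) mod 2π = 4.699361
D^4_{0,-3}(1.5712,0.6787,4.6994) = e^{-i·0·1.5712}·d^4_{0,-3}(0.6787)·e^{-i·-3·4.6994}. Compute d first:
Half-angle: c=0.942973, s=0.332868. N=√(24·24·1·5040)=1703.830978
k: max(0,(-3)−(0))=0 … min(4+(-3),4−(0))=1
  k=0: (−1)^3·1703.8310/(144)·0.9430^5·0.3329^3 = -0.325370
  k=1: (−1)^4·1703.8310/(144)·0.9430^3·0.3329^5 = +0.040544
d^4_{0,-3}(0.6787) = -0.325370 +0.040544 = -0.284826
|D^4_{0,-3}|² = |d^4_{0,-3}(β)|² = (-0.284826)² = 0.081126 (the z-rotation phases have unit modulus)

P=0.0811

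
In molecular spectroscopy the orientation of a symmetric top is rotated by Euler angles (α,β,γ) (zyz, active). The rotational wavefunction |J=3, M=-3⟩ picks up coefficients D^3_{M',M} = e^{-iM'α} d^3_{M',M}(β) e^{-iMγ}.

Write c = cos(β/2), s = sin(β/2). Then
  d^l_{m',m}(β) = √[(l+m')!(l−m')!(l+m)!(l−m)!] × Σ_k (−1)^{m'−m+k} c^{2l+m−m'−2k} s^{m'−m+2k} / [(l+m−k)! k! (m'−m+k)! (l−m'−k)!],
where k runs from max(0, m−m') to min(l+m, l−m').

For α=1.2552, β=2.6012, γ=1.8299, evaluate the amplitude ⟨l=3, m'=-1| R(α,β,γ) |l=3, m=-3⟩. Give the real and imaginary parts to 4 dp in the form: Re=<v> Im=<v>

Split into d^3_{-1,-3}(β=2.6012) × two z-phases.
Half-angle: c=0.266921, s=0.963719. N=√(2·24·1·720)=185.903201
Admissible k: 0..0 (factorial args all ≥0)
  k=0: (−1)^2·185.9032/(48)·0.2669^4·0.9637^2 = +0.018259
d^3_{-1,-3}(2.6012) = +0.018259
Phases: e^{-i·(-1)·1.2552}=+0.310383+0.950611i, e^{-i·(-3)·1.8299}=+0.701365-0.712802i ⇒ D=+0.016347+0.008134i

Re=0.0163 Im=0.0081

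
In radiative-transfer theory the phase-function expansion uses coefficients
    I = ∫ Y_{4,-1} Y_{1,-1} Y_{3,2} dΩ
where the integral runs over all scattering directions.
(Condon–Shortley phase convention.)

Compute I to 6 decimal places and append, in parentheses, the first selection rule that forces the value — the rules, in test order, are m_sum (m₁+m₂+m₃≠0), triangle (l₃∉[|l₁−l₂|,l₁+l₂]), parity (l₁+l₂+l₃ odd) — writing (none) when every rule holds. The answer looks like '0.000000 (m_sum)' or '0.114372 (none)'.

-0.106622 (none)

m-sum 0 ✓  L=8 even ✓  3≤3≤5 ✓
Π(2lᵢ+1) = 9×3×7 = 189
triangle coeff Δ(4,1,3) = 1/252
Σ_t [1,1]: t=1:−1/36 = -1/36
(3j)²=4/63 [(4 1 3; 0 0 0)], sign=+1
Σ_t [0,0]: t=0:+1/240 = 1/240
(3j)²=1/84 [(4 1 3; -1 -1 2)], sign=-1
⇒ 4πI² = 1/7
I = (-1)√(1/7/(4π)) = -0.10662181
No selection rule forces the value: the integral is nonzero (none).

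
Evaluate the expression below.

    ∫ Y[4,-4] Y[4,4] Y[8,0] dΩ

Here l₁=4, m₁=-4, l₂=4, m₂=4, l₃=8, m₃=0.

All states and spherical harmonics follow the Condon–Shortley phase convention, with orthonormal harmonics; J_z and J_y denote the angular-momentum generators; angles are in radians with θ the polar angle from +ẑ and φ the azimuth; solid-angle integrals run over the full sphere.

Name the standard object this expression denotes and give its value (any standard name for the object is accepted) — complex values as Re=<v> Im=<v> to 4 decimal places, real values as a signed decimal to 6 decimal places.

This is a Gaunt coefficient — the integral of a triple product of spherical harmonics over the sphere.
Rules hold: Σm=0, L=16 even, 0≤8≤8.
N = 9·9·17 = 1377
Δ = 0!·8!·8!/17! = 1/218790
Racah Σ t=0..0: t=0:+1/331776 = 1/331776
⇒ 3j(4 4 8; 0 0 0)² = 490/21879, sgn +1
Racah Σ t=0..0: t=0:+1/1625702400 = 1/1625702400
⇒ 3j(4 4 8; -4 4 0)² = 1/218790, sgn +1
4πI² = N·(3j₀)²·(3jₘ)² = 49/347633
I = +1·√(0.000140953/4π) = 0.00334913

Gaunt coefficient, +0.003349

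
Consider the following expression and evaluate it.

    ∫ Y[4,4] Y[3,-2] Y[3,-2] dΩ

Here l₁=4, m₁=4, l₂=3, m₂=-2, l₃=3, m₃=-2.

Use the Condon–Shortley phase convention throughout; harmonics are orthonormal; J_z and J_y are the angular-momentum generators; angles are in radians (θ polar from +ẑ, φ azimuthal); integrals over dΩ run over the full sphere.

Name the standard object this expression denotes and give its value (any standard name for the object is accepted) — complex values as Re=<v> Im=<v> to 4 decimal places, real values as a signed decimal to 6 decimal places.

Gaunt coefficient, +0.214561

This is a Gaunt coefficient — the integral of a triple product of spherical harmonics over the sphere.
Checks pass: Σm=0; 10 even; l₃=3∈[1,7].
(2·4+1)(2·3+1)(2·3+1) = 441
Δ: 4! 4! 2! / 11! → 1/34650
sum: t=1:−1/72 t=2:+1/16 t=3:−1/72 = 5/144
3j²(4 3 3; 0 0 0) = Δ·Π!·Σ² = 2/77  (sign -1)
sum: t=0:+1/576 = 1/576
3j²(4 3 3; 4 -2 -2) = Δ·Π!·Σ² = 5/99  (sign -1)
combine: 4πI² = 441·2/77·5/99 = 70/121
take √, sign +1: I = 0.21456131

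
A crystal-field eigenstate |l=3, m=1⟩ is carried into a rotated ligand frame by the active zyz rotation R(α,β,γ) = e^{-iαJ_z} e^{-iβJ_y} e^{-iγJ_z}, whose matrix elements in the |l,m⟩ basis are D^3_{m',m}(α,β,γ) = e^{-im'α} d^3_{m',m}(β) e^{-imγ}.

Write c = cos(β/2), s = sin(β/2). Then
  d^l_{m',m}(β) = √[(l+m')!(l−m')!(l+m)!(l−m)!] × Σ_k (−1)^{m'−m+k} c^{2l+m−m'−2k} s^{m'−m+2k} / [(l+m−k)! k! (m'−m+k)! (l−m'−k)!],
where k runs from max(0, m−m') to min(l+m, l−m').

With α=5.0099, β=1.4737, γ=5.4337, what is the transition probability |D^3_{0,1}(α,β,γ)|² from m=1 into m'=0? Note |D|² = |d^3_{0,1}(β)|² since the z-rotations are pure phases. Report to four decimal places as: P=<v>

D^3_{0,1}(5.0099,1.4737,5.4337) = e^{-i·0·5.0099}·d^3_{0,1}(1.4737)·e^{-i·1·5.4337}. Compute d first:
c=cos(1.473700/2)=0.740589, s=sin(1.473700/2)=0.671958; N=√[6·6·24·2]=41.569219
k∈{1,2,3} keeps every argument non-negative
  k=1: (−1)^0·41.5692/(12)·0.7406^5·0.6720^1 = +0.518584
  k=2: (−1)^1·41.5692/(4)·0.7406^3·0.6720^3 = -1.280768
  k=3: (−1)^2·41.5692/(12)·0.7406^1·0.6720^5 = +0.351463
d^3_{0,1}(1.4737) = +0.518584 -1.280768 +0.351463 = -0.410721
|D^3_{0,1}|² = |d^3_{0,1}(β)|² = (-0.410721)² = 0.168692 (the z-rotation phases have unit modulus)

P=0.1687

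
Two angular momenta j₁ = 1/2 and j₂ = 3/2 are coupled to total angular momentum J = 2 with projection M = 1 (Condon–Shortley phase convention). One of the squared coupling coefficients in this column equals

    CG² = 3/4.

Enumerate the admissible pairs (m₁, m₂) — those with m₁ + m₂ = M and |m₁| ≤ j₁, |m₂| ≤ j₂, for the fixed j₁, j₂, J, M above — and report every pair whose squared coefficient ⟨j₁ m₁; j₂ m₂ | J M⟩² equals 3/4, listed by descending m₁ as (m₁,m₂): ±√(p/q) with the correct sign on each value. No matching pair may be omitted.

(1/2,1/2): +√(3/4)

Admissible pairs with m₁+m₂ = M = 1: (-1/2,3/2), (1/2,1/2)
  (m₁,m₂)=(1/2,1/2): CG² = 3/4, CG = +√(3/4)   ← matches the target
  (m₁,m₂)=(-1/2,3/2): CG² = 1/4, CG = +√(1/4)
Pairs with CG² = 3/4: (1/2,1/2): +√(3/4)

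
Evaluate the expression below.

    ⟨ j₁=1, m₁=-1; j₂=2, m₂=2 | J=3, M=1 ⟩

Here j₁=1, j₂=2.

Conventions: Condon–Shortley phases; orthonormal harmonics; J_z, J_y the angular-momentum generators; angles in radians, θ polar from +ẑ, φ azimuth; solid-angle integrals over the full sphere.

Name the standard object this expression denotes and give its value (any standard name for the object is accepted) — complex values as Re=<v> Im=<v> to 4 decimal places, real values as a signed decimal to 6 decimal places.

This is a Clebsch–Gordan (vector-coupling) coefficient.
j₁+j₂−J=0  J+j₁−j₂=2  J−j₁+j₂=4  j₁+j₂+J+1=7
(j₁±m₁, j₂±m₂, J±M) = (0,2,4,0,4,2)
P² = 768/5
sum k=0..0:
  [0] +1/48 = 1/48
S = 1/48
C² = P²·S² = 1/15 ; C = +0.258199

Clebsch–Gordan coefficient, +√(1/15) ≈ +0.258199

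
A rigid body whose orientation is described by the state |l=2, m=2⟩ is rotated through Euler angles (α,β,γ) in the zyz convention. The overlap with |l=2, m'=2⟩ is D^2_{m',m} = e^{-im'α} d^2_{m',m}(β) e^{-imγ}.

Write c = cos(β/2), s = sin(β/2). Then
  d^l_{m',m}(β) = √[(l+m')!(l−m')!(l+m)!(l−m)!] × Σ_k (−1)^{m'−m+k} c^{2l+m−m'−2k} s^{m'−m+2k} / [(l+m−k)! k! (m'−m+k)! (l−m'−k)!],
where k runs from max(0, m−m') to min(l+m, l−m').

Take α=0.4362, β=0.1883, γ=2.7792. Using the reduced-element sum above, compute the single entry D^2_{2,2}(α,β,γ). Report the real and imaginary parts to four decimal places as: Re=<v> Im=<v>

Re=0.9717 Im=-0.1445

D^2_{2,2}(0.4362,0.1883,2.7792) = e^{-i·2·0.4362}·d^2_{2,2}(0.1883)·e^{-i·2·2.7792}. Compute d first:
With c≡cos(β/2)=0.995571 and s≡sin(β/2)=0.094011, N=[24·1·24·1]^{1/2}=24.000000
k: max(0,(2)−(2))=0 … min(2+(2),2−(2))=0
  k=0: (−1)^0·24.0000/(24)·0.9956^4·0.0940^0 = +0.982402
d^2_{2,2}(0.1883) = +0.982402
Attach z-rotation phases: D = e^{-i(2)(0.4362)}·(+0.982402)·e^{-i(2)(2.7792)} = +0.971718-0.144491i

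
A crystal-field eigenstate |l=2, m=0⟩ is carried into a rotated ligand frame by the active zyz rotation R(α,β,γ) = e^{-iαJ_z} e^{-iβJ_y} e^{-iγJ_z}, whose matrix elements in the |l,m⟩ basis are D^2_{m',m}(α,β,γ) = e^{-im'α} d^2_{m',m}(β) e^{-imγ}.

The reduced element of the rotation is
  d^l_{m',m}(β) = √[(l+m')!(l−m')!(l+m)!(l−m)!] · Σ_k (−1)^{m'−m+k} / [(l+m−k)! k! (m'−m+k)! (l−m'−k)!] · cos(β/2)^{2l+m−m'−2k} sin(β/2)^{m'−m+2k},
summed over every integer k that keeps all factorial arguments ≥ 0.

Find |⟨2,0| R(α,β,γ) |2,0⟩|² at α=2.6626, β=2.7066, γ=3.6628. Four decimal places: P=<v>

P=0.5382

D^2_{0,0}(2.6626,2.7066,3.6628) = e^{-i·0·2.6626}·d^2_{0,0}(2.7066)·e^{-i·0·3.6628}. Compute d first:
With c≡cos(β/2)=0.215786 and s≡sin(β/2)=0.976441, N=[2·2·2·2]^{1/2}=4.000000
k: max(0,(0)−(0))=0 … min(2+(0),2−(0))=2
  k=0: (−1)^0·4.0000/(4)·0.2158^4·0.9764^0 = +0.002168
  k=1: (−1)^1·4.0000/(1)·0.2158^2·0.9764^2 = -0.177581
  k=2: (−1)^2·4.0000/(4)·0.2158^0·0.9764^4 = +0.909041
d^2_{0,0}(2.7066) = +0.002168 -0.177581 +0.909041 = +0.733628
|D^2_{0,0}|² = |d^2_{0,0}(β)|² = (+0.733628)² = 0.538211 (the z-rotation phases have unit modulus)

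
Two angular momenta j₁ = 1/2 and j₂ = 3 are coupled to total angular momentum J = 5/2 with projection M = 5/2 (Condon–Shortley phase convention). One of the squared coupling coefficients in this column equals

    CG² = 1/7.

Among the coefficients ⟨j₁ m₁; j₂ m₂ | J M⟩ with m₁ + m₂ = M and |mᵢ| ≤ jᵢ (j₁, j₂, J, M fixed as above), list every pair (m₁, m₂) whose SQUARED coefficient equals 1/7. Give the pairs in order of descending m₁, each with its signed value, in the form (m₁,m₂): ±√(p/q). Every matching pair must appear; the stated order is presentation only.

(1/2,2): +√(1/7)

Admissible pairs with m₁+m₂ = M = 5/2: (-1/2,3), (1/2,2)
  (m₁,m₂)=(1/2,2): CG² = 1/7, CG = +√(1/7)   ← matches the target
  (m₁,m₂)=(-1/2,3): CG² = 6/7, CG = −√(6/7)
Pairs with CG² = 1/7: (1/2,2): +√(1/7)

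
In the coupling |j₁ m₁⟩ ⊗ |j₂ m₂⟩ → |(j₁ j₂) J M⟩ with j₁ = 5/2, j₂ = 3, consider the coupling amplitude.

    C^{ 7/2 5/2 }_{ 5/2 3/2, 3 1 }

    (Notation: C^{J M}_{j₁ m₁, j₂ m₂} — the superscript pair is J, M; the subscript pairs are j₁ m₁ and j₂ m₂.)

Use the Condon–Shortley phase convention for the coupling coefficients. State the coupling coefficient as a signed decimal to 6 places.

triangle: 2!·3!·4!/10! = 288/3628800
(j±m)!: 4!·1!·4!·2!·6!·1! = 829440
prefactor² = (2J+1)·Δ·N² = 18432/35
  k=0: +1/(0!·2!·1!·4!·2!·0!) = 1/96
  k=1: −1/(1!·1!·0!·3!·3!·1!) = -1/36
Σ = -5/288  ⇒  CG² = 18432/35·(-5/288)² = 10/63
CG = −√(10/63) = -0.398410

-0.398410  (= −√(10/63))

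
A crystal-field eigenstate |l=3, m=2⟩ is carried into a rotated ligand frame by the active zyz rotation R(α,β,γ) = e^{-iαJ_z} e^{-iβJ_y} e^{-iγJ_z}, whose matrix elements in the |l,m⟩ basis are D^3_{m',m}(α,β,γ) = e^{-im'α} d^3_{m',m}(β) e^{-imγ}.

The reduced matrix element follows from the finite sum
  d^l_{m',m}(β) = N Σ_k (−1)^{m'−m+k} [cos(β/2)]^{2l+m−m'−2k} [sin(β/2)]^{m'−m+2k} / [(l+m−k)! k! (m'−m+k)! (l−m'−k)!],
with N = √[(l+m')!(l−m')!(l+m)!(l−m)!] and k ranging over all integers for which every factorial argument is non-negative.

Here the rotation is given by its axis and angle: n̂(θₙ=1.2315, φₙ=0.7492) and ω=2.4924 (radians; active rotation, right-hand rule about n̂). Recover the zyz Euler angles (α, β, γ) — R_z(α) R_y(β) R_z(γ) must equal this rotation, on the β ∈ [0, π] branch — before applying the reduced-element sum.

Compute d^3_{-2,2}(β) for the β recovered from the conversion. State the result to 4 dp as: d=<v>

Axis–angle → zyz. n̂ = (sinθₙcosφₙ, sinθₙsinφₙ, cosθₙ) = (+0.690489, +0.642226, +0.332824), ω = 2.4924.
R = I cosω + sinω [n̂]ₓ + (1−cosω) n̂n̂ᵀ gives
  R = [+0.059988, +0.595483, +0.801125; +0.997895, -0.055569, -0.033417; +0.024619, +0.801444, -0.597563]
β = atan2(√(R₁₃²+R₂₃²), R₃₃) = 2.211255; α = atan2(R₂₃, R₁₃) mod 2π = 6.241497; γ = atan2(R₃₂, −R₃₁) mod 2π = 1.601504
d^3_{-2,2}(β=2.2113) via the finite sum:
With c≡cos(β/2)=0.448574 and s≡sin(β/2)=0.893746, N=[1·120·120·1]^{1/2}=120.000000
k∈{4,5} keeps every argument non-negative
  k=4: (−1)^0·120.0000/(24)·0.4486^2·0.8937^4 = +0.641939
  k=5: (−1)^1·120.0000/(120)·0.4486^0·0.8937^6 = -0.509664
d^3_{-2,2}(2.2113) = +0.641939 -0.509664 = +0.132275

d=0.1323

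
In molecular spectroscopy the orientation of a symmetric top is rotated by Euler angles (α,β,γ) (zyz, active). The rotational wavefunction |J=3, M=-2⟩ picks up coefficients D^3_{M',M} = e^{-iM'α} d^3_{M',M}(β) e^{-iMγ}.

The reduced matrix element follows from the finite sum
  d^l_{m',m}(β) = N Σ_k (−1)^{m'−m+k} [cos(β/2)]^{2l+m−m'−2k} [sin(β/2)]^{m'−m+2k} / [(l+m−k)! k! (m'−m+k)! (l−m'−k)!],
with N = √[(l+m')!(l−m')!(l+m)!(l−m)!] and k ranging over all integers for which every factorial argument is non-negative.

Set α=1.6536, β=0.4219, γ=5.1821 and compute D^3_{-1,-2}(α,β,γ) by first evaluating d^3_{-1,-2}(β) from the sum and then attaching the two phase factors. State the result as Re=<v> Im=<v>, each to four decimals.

Split into d^3_{-1,-2}(β=0.4219) × two z-phases.
With c≡cos(β/2)=0.977832 and s≡sin(β/2)=0.209389, N=[2·24·1·120]^{1/2}=75.894664
k: max(0,(-2)−(-1))=0 … min(3+(-2),3−(-1))=1
  k=0: (−1)^1·75.8947/(24)·0.9778^5·0.2094^1 = -0.591938
  k=1: (−1)^2·75.8947/(12)·0.9778^3·0.2094^3 = +0.054286
d^3_{-1,-2}(0.4219) = -0.591938 +0.054286 = -0.537652
Phases: e^{-i·(-1)·1.6536}=-0.082709+0.996574i, e^{-i·(-2)·5.1821}=-0.590255-0.807217i ⇒ D=-0.458763+0.280368i

Re=-0.4588 Im=0.2804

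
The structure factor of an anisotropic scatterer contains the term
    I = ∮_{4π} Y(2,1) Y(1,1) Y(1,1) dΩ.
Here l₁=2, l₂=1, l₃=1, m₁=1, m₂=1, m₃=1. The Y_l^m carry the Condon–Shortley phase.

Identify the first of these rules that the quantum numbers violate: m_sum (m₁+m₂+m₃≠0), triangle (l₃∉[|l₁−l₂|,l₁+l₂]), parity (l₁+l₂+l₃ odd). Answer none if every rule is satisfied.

azimuthal sum: 1 + 1 + 1 = 3  ✗
1 ≤ 1 ≤ 3 (triangle on l)
L = 2 + 1 + 1 = 4 (even)

m_sum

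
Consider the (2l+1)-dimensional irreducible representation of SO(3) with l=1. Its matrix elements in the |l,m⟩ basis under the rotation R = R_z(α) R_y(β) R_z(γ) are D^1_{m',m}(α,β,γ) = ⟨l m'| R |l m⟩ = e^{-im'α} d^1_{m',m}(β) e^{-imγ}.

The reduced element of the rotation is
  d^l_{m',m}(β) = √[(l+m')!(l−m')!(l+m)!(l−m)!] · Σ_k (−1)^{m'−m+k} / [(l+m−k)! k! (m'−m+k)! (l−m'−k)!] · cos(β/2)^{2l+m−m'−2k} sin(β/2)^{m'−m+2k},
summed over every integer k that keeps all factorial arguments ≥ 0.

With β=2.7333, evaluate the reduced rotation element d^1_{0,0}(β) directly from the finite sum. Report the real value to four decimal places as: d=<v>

d^1_{0,0}(β=2.7333) via the finite sum:
c=cos(2.733300/2)=0.202731, s=sin(2.733300/2)=0.979234; N=√[1·1·1·1]=1.000000
Admissible k: 0..1 (factorial args all ≥0)
  k=0: (−1)^0·1.0000/(1)·0.2027^2·0.9792^0 = +0.041100
  k=1: (−1)^1·1.0000/(1)·0.2027^0·0.9792^2 = -0.958900
d^1_{0,0}(2.7333) = +0.041100 -0.958900 = -0.917800

d=-0.9178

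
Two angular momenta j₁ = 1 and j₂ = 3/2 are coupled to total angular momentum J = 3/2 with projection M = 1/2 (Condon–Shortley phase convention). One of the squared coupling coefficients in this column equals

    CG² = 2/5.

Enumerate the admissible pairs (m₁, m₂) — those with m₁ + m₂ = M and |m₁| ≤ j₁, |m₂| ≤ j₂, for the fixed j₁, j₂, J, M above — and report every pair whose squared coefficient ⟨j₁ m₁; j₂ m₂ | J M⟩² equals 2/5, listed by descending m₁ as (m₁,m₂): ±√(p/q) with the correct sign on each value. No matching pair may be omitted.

Admissible pairs with m₁+m₂ = M = 1/2: (-1,3/2), (0,1/2), (1,-1/2)
  (m₁,m₂)=(1,-1/2): CG² = 8/15, CG = +√(8/15)
  (m₁,m₂)=(0,1/2): CG² = 1/15, CG = −√(1/15)
  (m₁,m₂)=(-1,3/2): CG² = 2/5, CG = −√(2/5)   ← matches the target
Pairs with CG² = 2/5: (-1,3/2): −√(2/5)

(-1,3/2): −√(2/5)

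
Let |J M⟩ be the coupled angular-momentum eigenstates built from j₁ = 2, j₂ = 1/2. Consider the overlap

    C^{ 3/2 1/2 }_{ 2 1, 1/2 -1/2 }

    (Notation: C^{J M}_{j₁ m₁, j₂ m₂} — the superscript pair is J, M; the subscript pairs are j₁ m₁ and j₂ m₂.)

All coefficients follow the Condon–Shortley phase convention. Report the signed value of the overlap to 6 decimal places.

+0.774597

triangle: 1!·3!·0!/5! = 6/120
(j±m)!: 3!·1!·0!·1!·2!·1! = 12
prefactor² = (2J+1)·Δ·N² = 12/5
  k=0: +1/(0!·1!·1!·0!·2!·0!) = 1/2
Σ = 1/2  ⇒  CG² = 12/5·(1/2)² = 3/5
CG = +√(3/5) = +0.774597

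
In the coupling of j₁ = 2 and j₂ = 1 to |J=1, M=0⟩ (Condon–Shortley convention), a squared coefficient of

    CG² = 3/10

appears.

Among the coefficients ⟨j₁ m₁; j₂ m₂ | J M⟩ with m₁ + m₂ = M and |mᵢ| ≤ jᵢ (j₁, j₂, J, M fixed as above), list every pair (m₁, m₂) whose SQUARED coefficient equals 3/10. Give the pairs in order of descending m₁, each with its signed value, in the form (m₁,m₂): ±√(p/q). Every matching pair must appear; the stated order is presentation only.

(1,-1): +√(3/10); (-1,1): +√(3/10)

Admissible pairs with m₁+m₂ = M = 0: (-1,1), (0,0), (1,-1)
  (m₁,m₂)=(1,-1): CG² = 3/10, CG = +√(3/10)   ← matches the target
  (m₁,m₂)=(0,0): CG² = 2/5, CG = −√(2/5)
  (m₁,m₂)=(-1,1): CG² = 3/10, CG = +√(3/10)   ← matches the target
Pairs with CG² = 3/10: (1,-1): +√(3/10); (-1,1): +√(3/10)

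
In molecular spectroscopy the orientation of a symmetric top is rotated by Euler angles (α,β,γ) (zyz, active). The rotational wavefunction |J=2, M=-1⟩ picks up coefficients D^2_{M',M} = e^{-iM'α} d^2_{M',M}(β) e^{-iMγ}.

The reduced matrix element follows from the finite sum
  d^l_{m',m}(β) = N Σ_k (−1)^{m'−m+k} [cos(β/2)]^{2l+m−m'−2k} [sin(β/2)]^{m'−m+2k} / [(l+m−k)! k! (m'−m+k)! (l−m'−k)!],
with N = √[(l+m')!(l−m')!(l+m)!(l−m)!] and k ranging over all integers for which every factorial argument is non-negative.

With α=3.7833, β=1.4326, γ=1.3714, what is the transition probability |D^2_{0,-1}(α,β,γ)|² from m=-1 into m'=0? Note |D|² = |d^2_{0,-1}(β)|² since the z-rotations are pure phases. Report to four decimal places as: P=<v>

P=0.0279

Split into d^2_{0,-1}(β=1.4326) × two z-phases.
Half-angle: c=0.754240, s=0.656598. N=√(2·2·1·6)=4.898979
The bounds max(0,m−m')=0 and min(l+m,l−m')=1 give 2 terms
  k=0: (−1)^1·4.8990/(2)·0.7542^3·0.6566^1 = -0.690088
  k=1: (−1)^2·4.8990/(2)·0.7542^1·0.6566^3 = +0.522980
d^2_{0,-1}(1.4326) = -0.690088 +0.522980 = -0.167108
|D^2_{0,-1}|² = |d^2_{0,-1}(β)|² = (-0.167108)² = 0.027925 (the z-rotation phases have unit modulus)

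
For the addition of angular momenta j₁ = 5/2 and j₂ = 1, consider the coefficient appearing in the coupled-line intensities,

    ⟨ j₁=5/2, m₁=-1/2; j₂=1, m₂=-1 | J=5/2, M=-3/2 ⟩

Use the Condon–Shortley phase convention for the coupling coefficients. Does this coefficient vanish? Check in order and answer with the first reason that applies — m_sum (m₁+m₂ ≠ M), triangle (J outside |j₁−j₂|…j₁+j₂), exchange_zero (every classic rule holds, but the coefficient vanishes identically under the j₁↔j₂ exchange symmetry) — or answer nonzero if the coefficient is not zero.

m-sum: m₁+m₂ = -1/2+(-1) = -3/2, M = -3/2  ✓
triangle: |j₁−j₂| = 3/2 ≤ J = 5/2 ≤ j₁+j₂ = 7/2  ✓
exchange: j₁≠j₂ or m₁≠m₂ — the exchange symmetry imposes no constraint here
value check: CG = +√(16/35) = +0.676123 ≠ 0

nonzero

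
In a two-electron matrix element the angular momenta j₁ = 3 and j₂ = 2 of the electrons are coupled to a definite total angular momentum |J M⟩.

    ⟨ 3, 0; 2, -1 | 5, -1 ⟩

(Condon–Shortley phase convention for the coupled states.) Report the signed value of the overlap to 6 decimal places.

+0.617213

√[11·0!6!4!/11! · 3!3!1!3!4!6!] = √(124416/7)
  +(−1)^0/∏(0,0,3,1,3,3)! = 1/216  (running 1/216)
⟨..|..⟩ = √(124416/7)·(1/216) = +0.617213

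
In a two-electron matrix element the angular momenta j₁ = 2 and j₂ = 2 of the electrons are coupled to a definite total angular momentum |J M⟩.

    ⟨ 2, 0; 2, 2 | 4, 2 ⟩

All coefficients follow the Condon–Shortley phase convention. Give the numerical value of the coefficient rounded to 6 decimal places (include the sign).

+√(3/14) = +0.462910

√[9·0!4!4!/9! · 2!2!4!0!6!2!] = √(13824/7)
  +(−1)^0/∏(0,0,2,4,2,0)! = 1/96  (running 1/96)
⟨..|..⟩ = √(13824/7)·(1/96) = +0.462910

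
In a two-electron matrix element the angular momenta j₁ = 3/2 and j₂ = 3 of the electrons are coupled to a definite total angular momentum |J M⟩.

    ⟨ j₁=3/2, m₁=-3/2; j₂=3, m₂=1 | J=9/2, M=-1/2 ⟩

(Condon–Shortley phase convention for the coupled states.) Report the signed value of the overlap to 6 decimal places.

+0.345033

√[10·0!3!6!/10! · 0!3!4!2!4!5!] = √(69120/7)
  +(−1)^0/∏(0,0,3,4,0,2)! = 1/288  (running 1/288)
⟨..|..⟩ = √(69120/7)·(1/288) = +0.345033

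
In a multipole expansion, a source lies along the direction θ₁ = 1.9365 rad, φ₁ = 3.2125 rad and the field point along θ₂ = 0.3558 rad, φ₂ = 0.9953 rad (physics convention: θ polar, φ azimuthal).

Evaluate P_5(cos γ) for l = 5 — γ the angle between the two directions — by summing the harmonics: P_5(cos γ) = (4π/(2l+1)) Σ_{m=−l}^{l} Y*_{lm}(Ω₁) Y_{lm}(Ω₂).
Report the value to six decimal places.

Term-by-term m-sum for l=5 (normalisation 4π/11 = 1.142397):
  m=-5: Y*=(-0.309167, -0.114447)  Y=(0.000621, 0.002298)  product (0.000071, -0.000782)
  m=-4: Y*=(-0.383256, -0.111715)  Y=(-0.013526, 0.015079)  product (0.006869, -0.004268)
  m=-3: Y*=(-0.041570, -0.008979)  Y=(-0.099788, -0.015663)  product (0.004008, 0.001547)
  m=-2: Y*=(0.322507, 0.046045)  Y=(-0.128535, -0.287977)  product (-0.028193, -0.098793)
  m=-1: Y*=(0.133339, 0.009471)  Y=(0.298238, -0.459711)  product (0.044121, -0.058473)
  m=+0: Y*=(-0.296040, -0.000000)  Y=(0.233776, 0.000000)  product (-0.069207, -0.000000)
  m=+1: Y*=(-0.133339, 0.009471)  Y=(-0.298238, -0.459711)  product (0.044121, 0.058473)
  m=+2: Y*=(0.322507, -0.046045)  Y=(-0.128535, 0.287977)  product (-0.028193, 0.098793)
  m=+3: Y*=(0.041570, -0.008979)  Y=(0.099788, -0.015663)  product (0.004008, -0.001547)
  m=+4: Y*=(-0.383256, 0.111715)  Y=(-0.013526, -0.015079)  product (0.006869, 0.004268)
  m=+5: Y*=(0.309167, -0.114447)  Y=(-0.000621, 0.002298)  product (0.000071, 0.000782)
Accumulated sum (-0.015458, -0.000000); after 4π/(2l+1) scaling, (-0.017660, -0.000000) ⇒ P_5 = -0.017660

-0.017660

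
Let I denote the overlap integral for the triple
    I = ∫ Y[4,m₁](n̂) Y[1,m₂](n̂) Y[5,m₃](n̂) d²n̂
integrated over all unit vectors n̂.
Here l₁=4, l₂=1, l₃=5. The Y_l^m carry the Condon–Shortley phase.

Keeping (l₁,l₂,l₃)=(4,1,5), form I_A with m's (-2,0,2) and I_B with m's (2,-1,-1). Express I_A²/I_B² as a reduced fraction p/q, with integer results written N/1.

l's match ⇒ only the (l;m) 3-j factors differ between A and B.
A: triangle coeff Δ(4,1,5) = 1/495; Σ_t [0,0]: t=0:+1/1440 = 1/1440; (3j)²=7/165 [(4 1 5; -2 0 2)], sign=-1
B: triangle coeff Δ(4,1,5) = 1/495; Σ_t [0,0]: t=0:+1/2880 = 1/2880; (3j)²=2/165 [(4 1 5; 2 -1 -1)], sign=+1
I_A²/I_B² = (7/165)/(2/165) = 7/2

7/2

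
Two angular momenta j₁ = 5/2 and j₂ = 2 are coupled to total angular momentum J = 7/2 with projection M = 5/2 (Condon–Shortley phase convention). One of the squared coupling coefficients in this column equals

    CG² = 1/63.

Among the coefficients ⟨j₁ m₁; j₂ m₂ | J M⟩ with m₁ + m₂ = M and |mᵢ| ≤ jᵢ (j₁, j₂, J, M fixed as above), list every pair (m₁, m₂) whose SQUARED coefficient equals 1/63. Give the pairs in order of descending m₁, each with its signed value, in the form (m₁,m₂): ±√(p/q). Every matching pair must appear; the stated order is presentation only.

Admissible pairs with m₁+m₂ = M = 5/2: (1/2,2), (3/2,1), (5/2,0)
  (m₁,m₂)=(5/2,0): CG² = 10/21, CG = +√(10/21)
  (m₁,m₂)=(3/2,1): CG² = 1/63, CG = +√(1/63)   ← matches the target
  (m₁,m₂)=(1/2,2): CG² = 32/63, CG = −√(32/63)
Pairs with CG² = 1/63: (3/2,1): +√(1/63)

(3/2,1): +√(1/63)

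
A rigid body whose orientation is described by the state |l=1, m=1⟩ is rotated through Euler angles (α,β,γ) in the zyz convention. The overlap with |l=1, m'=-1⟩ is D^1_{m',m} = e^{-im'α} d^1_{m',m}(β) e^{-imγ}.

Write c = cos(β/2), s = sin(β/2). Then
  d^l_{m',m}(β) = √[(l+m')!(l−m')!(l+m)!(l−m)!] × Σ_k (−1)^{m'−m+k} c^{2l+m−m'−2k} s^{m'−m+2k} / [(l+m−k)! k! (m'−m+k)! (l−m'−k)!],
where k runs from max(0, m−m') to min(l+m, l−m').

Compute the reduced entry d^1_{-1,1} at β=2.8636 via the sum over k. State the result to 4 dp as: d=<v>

d=0.9808

d^1_{-1,1}(β=2.8636) via the finite sum:
Half-angle: c=0.138549, s=0.990356. N=√(1·2·2·1)=2.000000
Admissible k: 2..2 (factorial args all ≥0)
  k=2: (−1)^0·2.0000/(2)·0.1385^0·0.9904^2 = +0.980804
d^1_{-1,1}(2.8636) = +0.980804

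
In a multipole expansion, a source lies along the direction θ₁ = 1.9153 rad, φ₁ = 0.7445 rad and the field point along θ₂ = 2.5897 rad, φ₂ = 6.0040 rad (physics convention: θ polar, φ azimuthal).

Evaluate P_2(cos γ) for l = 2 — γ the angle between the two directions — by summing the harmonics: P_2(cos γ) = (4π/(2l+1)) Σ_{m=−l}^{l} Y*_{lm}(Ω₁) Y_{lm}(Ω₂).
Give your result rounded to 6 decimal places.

Expand P_2 via completeness: Σ_{m} conj(Y_{2,m}) at Ω₁ times Y_{2,m} at Ω₂ —
  term(m=-2) = -0.01667 + 0.03229j   from Y*(Ω₁)=0.02796 + 0.34107j, Y(Ω₂)=0.09006 + 0.05626j
  term(m=-1) = 0.04406 + 0.07234j   from Y*(Ω₁)=-0.18061 - 0.16641j, Y(Ω₂)=-0.33156 - 0.09505j
  term(m=+0) = -0.07691 + 0.00000j   from Y*(Ω₁)=-0.20747 + 0.00000j, Y(Ω₂)=0.37069 + 0.00000j
  term(m=+1) = 0.04406 - 0.07234j   from Y*(Ω₁)=0.18061 - 0.16641j, Y(Ω₂)=0.33156 - 0.09505j
  term(m=+2) = -0.01667 - 0.03229j   from Y*(Ω₁)=0.02796 - 0.34107j, Y(Ω₂)=0.09006 - 0.05626j
Σ over m = -0.02212 + 0.00000j; ×(4π/5) → -0.05558 + 0.00000j. Real part: -0.055583

-0.055583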